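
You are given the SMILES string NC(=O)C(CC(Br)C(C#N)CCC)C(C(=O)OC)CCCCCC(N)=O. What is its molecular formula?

Walk through each heavy atom and fill implicit hydrogens from standard valence (C 4, N 3, O 2, S 2, halogen 1):
  atom 1: N, bond orders sum to 1 (valence 3) → 2 H
  atom 2: C, bond orders sum to 4 (valence 4) → 0 H
  atom 3: O, bond orders sum to 2 (valence 2) → 0 H
  atom 4: C, bond orders sum to 3 (valence 4) → 1 H
  atom 5: C, bond orders sum to 2 (valence 4) → 2 H
  atom 6: C, bond orders sum to 3 (valence 4) → 1 H
  atom 7: Br (halogen, monovalent) → 0 H
  atom 8: C, bond orders sum to 3 (valence 4) → 1 H
  atom 9: C, bond orders sum to 4 (valence 4) → 0 H
  atom 10: N, bond orders sum to 3 (valence 3) → 0 H
  atom 11: C, bond orders sum to 2 (valence 4) → 2 H
  atom 12: C, bond orders sum to 2 (valence 4) → 2 H
  atom 13: C, bond orders sum to 1 (valence 4) → 3 H
  atom 14: C, bond orders sum to 3 (valence 4) → 1 H
  atom 15: C, bond orders sum to 4 (valence 4) → 0 H
  atom 16: O, bond orders sum to 2 (valence 2) → 0 H
  atom 17: O, bond orders sum to 2 (valence 2) → 0 H
  atom 18: C, bond orders sum to 1 (valence 4) → 3 H
  atom 19: C, bond orders sum to 2 (valence 4) → 2 H
  atom 20: C, bond orders sum to 2 (valence 4) → 2 H
  atom 21: C, bond orders sum to 2 (valence 4) → 2 H
  atom 22: C, bond orders sum to 2 (valence 4) → 2 H
  atom 23: C, bond orders sum to 2 (valence 4) → 2 H
  atom 24: C, bond orders sum to 4 (valence 4) → 0 H
  atom 25: N, bond orders sum to 1 (valence 3) → 2 H
  atom 26: O, bond orders sum to 2 (valence 2) → 0 H
Totals → C:18, H:30, Br:1, N:3, O:4.
In Hill order: C18H30BrN3O4.

C18H30BrN3O4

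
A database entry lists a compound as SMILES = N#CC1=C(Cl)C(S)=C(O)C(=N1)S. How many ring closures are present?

1

In SMILES, each pair of matching ring-closure digits denotes one ring-closing bond; the number of such bonds equals the number of independent rings.
Ring-closure bonds here: 1.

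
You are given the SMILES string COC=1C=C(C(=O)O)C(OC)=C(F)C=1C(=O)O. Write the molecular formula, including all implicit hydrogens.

C10H9FO6

Walk through each heavy atom and fill implicit hydrogens from standard valence (C 4, N 3, O 2, S 2, halogen 1):
  atom 1: C, bond orders sum to 1 (valence 4) → 3 H
  atom 2: O, bond orders sum to 2 (valence 2) → 0 H
  atom 3: C, bond orders sum to 4 (valence 4) → 0 H
  atom 4: C, bond orders sum to 3 (valence 4) → 1 H
  atom 5: C, bond orders sum to 4 (valence 4) → 0 H
  atom 6: C, bond orders sum to 4 (valence 4) → 0 H
  atom 7: O, bond orders sum to 2 (valence 2) → 0 H
  atom 8: O, bond orders sum to 1 (valence 2) → 1 H
  atom 9: C, bond orders sum to 4 (valence 4) → 0 H
  atom 10: O, bond orders sum to 2 (valence 2) → 0 H
  atom 11: C, bond orders sum to 1 (valence 4) → 3 H
  atom 12: C, bond orders sum to 4 (valence 4) → 0 H
  atom 13: F (halogen, monovalent) → 0 H
  atom 14: C, bond orders sum to 4 (valence 4) → 0 H
  atom 15: C, bond orders sum to 4 (valence 4) → 0 H
  atom 16: O, bond orders sum to 2 (valence 2) → 0 H
  atom 17: O, bond orders sum to 1 (valence 2) → 1 H
Totals → C:10, H:9, F:1, O:6.
In Hill order: C10H9FO6.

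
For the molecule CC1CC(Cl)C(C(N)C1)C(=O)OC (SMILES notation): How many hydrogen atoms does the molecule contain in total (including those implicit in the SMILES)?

Walk through each heavy atom and fill implicit hydrogens from standard valence (C 4, N 3, O 2, S 2, halogen 1):
  atom 1: C, bond orders sum to 1 (valence 4) → 3 H
  atom 2: C, bond orders sum to 3 (valence 4) → 1 H
  atom 3: C, bond orders sum to 2 (valence 4) → 2 H
  atom 4: C, bond orders sum to 3 (valence 4) → 1 H
  atom 5: Cl (halogen, monovalent) → 0 H
  atom 6: C, bond orders sum to 3 (valence 4) → 1 H
  atom 7: C, bond orders sum to 3 (valence 4) → 1 H
  atom 8: N, bond orders sum to 1 (valence 3) → 2 H
  atom 9: C, bond orders sum to 2 (valence 4) → 2 H
  atom 10: C, bond orders sum to 4 (valence 4) → 0 H
  atom 11: O, bond orders sum to 2 (valence 2) → 0 H
  atom 12: O, bond orders sum to 2 (valence 2) → 0 H
  atom 13: C, bond orders sum to 1 (valence 4) → 3 H
Total hydrogens: 16.

16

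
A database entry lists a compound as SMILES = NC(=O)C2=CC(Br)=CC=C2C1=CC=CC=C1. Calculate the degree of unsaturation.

Molecular formula: C13H10BrNO.
DoU = (2C + 2 + N − H − X) / 2, where X is the halogen count and O/S are ignored.
    = (2·13 + 2 + 1 − 10 − 1) / 2 = 18 / 2 = 9.

9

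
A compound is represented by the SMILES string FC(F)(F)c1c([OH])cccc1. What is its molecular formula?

Walk through each heavy atom and fill implicit hydrogens from standard valence (C 4, N 3, O 2, S 2, halogen 1); for lowercase aromatic atoms, an aromatic c carries 1 H when it has two neighbours and 0 H with three, and aromatic n carries 0 H:
  atom 1: F (halogen, monovalent) → 0 H
  atom 2: C, bond orders sum to 4 (valence 4) → 0 H
  atom 3: F (halogen, monovalent) → 0 H
  atom 4: F (halogen, monovalent) → 0 H
  atom 5: aromatic c, 3 neighbours → 0 H
  atom 6: aromatic c, 3 neighbours → 0 H
  atom 7: O with explicit H count 1
  atom 8: aromatic c, 2 neighbours → 1 H
  atom 9: aromatic c, 2 neighbours → 1 H
  atom 10: aromatic c, 2 neighbours → 1 H
  atom 11: aromatic c, 2 neighbours → 1 H
Totals → C:7, H:5, F:3, O:1.

C7H5F3O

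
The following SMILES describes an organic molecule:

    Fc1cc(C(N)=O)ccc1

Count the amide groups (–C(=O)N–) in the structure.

1

The amide motif appears at heavy-atom position 5 in the SMILES.
Amide count: 1.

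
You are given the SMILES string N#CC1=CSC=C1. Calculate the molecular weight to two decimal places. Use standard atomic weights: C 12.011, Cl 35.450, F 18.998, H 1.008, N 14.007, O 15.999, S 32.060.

109.15 g/mol

First, the molecular formula is C5H3NS (counting implicit H from valence).
  C: 5 × 12.011 = 60.055
  H: 3 × 1.008 = 3.024
  N: 1 × 14.007 = 14.007
  S: 1 × 32.060 = 32.060
Sum: 5×12.011 + 3×1.008 + 1×14.007 + 1×32.060 = 109.146 → 109.15 g/mol.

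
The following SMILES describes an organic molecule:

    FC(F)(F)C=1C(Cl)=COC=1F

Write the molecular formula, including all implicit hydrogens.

C5HClF4O

Walk through each heavy atom and fill implicit hydrogens from standard valence (C 4, N 3, O 2, S 2, halogen 1):
  atom 1: F (halogen, monovalent) → 0 H
  atom 2: C, bond orders sum to 4 (valence 4) → 0 H
  atom 3: F (halogen, monovalent) → 0 H
  atom 4: F (halogen, monovalent) → 0 H
  atom 5: C, bond orders sum to 4 (valence 4) → 0 H
  atom 6: C, bond orders sum to 4 (valence 4) → 0 H
  atom 7: Cl (halogen, monovalent) → 0 H
  atom 8: C, bond orders sum to 3 (valence 4) → 1 H
  atom 9: O, bond orders sum to 2 (valence 2) → 0 H
  atom 10: C, bond orders sum to 4 (valence 4) → 0 H
  atom 11: F (halogen, monovalent) → 0 H
Totals → C:5, H:1, Cl:1, F:4, O:1.
In Hill order: C5HClF4O.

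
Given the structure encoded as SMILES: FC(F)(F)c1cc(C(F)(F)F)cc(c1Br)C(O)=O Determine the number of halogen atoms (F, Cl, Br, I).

Halogen atoms appear at heavy-atom positions 1, 3, 4, 9, 10, 11, 15 (1×Br, 6×F).
Other groups present: 1 carboxylic acid.
Halogen count: 7.

7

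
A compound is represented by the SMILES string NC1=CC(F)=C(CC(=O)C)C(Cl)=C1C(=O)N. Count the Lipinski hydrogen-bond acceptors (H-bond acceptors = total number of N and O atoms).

N atoms: 2; O atoms: 2.
Lipinski HBA = 2 + 2 = 4.

4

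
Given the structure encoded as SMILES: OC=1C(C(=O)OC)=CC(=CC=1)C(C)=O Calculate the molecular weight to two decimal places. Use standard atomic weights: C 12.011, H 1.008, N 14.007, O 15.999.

194.19 g/mol

First, the molecular formula is C10H10O4 (counting implicit H from valence).
  C: 10 × 12.011 = 120.110
  H: 10 × 1.008 = 10.080
  O: 4 × 15.999 = 63.996
Sum: 10×12.011 + 10×1.008 + 4×15.999 = 194.186 → 194.19 g/mol.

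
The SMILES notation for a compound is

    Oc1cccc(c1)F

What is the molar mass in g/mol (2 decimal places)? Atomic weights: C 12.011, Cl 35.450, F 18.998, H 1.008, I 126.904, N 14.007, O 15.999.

First, the molecular formula is C6H5FO (counting implicit H from valence).
  C: 6 × 12.011 = 72.066
  F: 1 × 18.998 = 18.998
  H: 5 × 1.008 = 5.040
  O: 1 × 15.999 = 15.999
Sum: 6×12.011 + 1×18.998 + 5×1.008 + 1×15.999 = 112.103 → 112.10 g/mol.

112.10 g/mol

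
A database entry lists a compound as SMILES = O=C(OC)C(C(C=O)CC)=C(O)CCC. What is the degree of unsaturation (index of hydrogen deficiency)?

3

Molecular formula: C11H18O4.
DoU = (2C + 2 + N − H − X) / 2, where X is the halogen count and O/S are ignored.
    = (2·11 + 2 + 0 − 18 − 0) / 2 = 6 / 2 = 3.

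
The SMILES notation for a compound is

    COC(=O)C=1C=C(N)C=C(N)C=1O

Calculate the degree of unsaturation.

Degree of unsaturation = (number of rings) + (number of π bonds).
Ring closures in the SMILES: 1.
π bonds: 4 double bonds (each 1 DoU) → 4 DoU from unsaturation.
Total DoU = 1 + 4 = 5.

5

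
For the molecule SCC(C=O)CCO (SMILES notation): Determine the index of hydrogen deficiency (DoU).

Degree of unsaturation = (number of rings) + (number of π bonds).
Ring closures in the SMILES: 0.
π bonds: 1 double bond (each 1 DoU) → 1 DoU from unsaturation.
Total DoU = 0 + 1 = 1.

1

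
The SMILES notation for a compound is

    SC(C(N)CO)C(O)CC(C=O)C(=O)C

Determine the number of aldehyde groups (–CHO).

The aldehyde motif appears at heavy-atom position 11 in the SMILES.
Other groups present: 2 hydroxyl, 1 ketone, 1 primary amine, 1 thiol.
Aldehyde count: 1.

1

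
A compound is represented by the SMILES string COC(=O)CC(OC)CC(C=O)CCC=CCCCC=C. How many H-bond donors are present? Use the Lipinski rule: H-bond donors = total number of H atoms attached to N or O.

Donors: find every N or O and count the H atoms it carries.
  atom 2 (O): bond orders sum to 2 → 0 H
  atom 4 (O): bond orders sum to 2 → 0 H
  atom 7 (O): bond orders sum to 2 → 0 H
  atom 12 (O): bond orders sum to 2 → 0 H
Lipinski HBD = 0.

0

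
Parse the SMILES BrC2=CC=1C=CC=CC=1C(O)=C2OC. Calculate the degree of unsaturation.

Degree of unsaturation = (number of rings) + (number of π bonds).
Ring closures in the SMILES: 2.
π bonds: 5 double bonds (each 1 DoU) → 5 DoU from unsaturation.
Total DoU = 2 + 5 = 7.

7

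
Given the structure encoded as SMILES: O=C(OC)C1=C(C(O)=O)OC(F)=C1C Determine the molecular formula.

Walk through each heavy atom and fill implicit hydrogens from standard valence (C 4, N 3, O 2, S 2, halogen 1):
  atom 1: O, bond orders sum to 2 (valence 2) → 0 H
  atom 2: C, bond orders sum to 4 (valence 4) → 0 H
  atom 3: O, bond orders sum to 2 (valence 2) → 0 H
  atom 4: C, bond orders sum to 1 (valence 4) → 3 H
  atom 5: C, bond orders sum to 4 (valence 4) → 0 H
  atom 6: C, bond orders sum to 4 (valence 4) → 0 H
  atom 7: C, bond orders sum to 4 (valence 4) → 0 H
  atom 8: O, bond orders sum to 1 (valence 2) → 1 H
  atom 9: O, bond orders sum to 2 (valence 2) → 0 H
  atom 10: O, bond orders sum to 2 (valence 2) → 0 H
  atom 11: C, bond orders sum to 4 (valence 4) → 0 H
  atom 12: F (halogen, monovalent) → 0 H
  atom 13: C, bond orders sum to 4 (valence 4) → 0 H
  atom 14: C, bond orders sum to 1 (valence 4) → 3 H
Totals → C:8, H:7, F:1, O:5.

C8H7FO5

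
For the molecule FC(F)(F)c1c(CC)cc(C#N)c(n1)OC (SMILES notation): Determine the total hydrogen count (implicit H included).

Walk through each heavy atom and fill implicit hydrogens from standard valence (C 4, N 3, O 2, S 2, halogen 1); for lowercase aromatic atoms, an aromatic c carries 1 H when it has two neighbours and 0 H with three, and aromatic n carries 0 H:
  atom 1: F (halogen, monovalent) → 0 H
  atom 2: C, bond orders sum to 4 (valence 4) → 0 H
  atom 3: F (halogen, monovalent) → 0 H
  atom 4: F (halogen, monovalent) → 0 H
  atom 5: aromatic c, 3 neighbours → 0 H
  atom 6: aromatic c, 3 neighbours → 0 H
  atom 7: C, bond orders sum to 2 (valence 4) → 2 H
  atom 8: C, bond orders sum to 1 (valence 4) → 3 H
  atom 9: aromatic c, 2 neighbours → 1 H
  atom 10: aromatic c, 3 neighbours → 0 H
  atom 11: C, bond orders sum to 4 (valence 4) → 0 H
  atom 12: N, bond orders sum to 3 (valence 3) → 0 H
  atom 13: aromatic c, 3 neighbours → 0 H
  atom 14: aromatic n, 2 neighbours → 0 H
  atom 15: O, bond orders sum to 2 (valence 2) → 0 H
  atom 16: C, bond orders sum to 1 (valence 4) → 3 H
Total hydrogens: 9.

9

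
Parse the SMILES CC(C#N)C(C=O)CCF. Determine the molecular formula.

C7H10FNO

Walk through each heavy atom and fill implicit hydrogens from standard valence (C 4, N 3, O 2, S 2, halogen 1):
  atom 1: C, bond orders sum to 1 (valence 4) → 3 H
  atom 2: C, bond orders sum to 3 (valence 4) → 1 H
  atom 3: C, bond orders sum to 4 (valence 4) → 0 H
  atom 4: N, bond orders sum to 3 (valence 3) → 0 H
  atom 5: C, bond orders sum to 3 (valence 4) → 1 H
  atom 6: C, bond orders sum to 3 (valence 4) → 1 H
  atom 7: O, bond orders sum to 2 (valence 2) → 0 H
  atom 8: C, bond orders sum to 2 (valence 4) → 2 H
  atom 9: C, bond orders sum to 2 (valence 4) → 2 H
  atom 10: F (halogen, monovalent) → 0 H
Totals → C:7, H:10, F:1, N:1, O:1.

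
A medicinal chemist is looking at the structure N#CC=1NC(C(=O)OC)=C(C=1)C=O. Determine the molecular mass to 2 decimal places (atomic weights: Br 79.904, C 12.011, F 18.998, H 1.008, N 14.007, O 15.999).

178.15 g/mol

First, the molecular formula is C8H6N2O3 (counting implicit H from valence).
  C: 8 × 12.011 = 96.088
  H: 6 × 1.008 = 6.048
  N: 2 × 14.007 = 28.014
  O: 3 × 15.999 = 47.997
Sum: 8×12.011 + 6×1.008 + 2×14.007 + 3×15.999 = 178.147 → 178.15 g/mol.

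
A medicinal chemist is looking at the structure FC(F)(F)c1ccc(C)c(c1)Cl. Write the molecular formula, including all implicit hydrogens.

Walk through each heavy atom and fill implicit hydrogens from standard valence (C 4, N 3, O 2, S 2, halogen 1); for lowercase aromatic atoms, an aromatic c carries 1 H when it has two neighbours and 0 H with three, and aromatic n carries 0 H:
  atom 1: F (halogen, monovalent) → 0 H
  atom 2: C, bond orders sum to 4 (valence 4) → 0 H
  atom 3: F (halogen, monovalent) → 0 H
  atom 4: F (halogen, monovalent) → 0 H
  atom 5: aromatic c, 3 neighbours → 0 H
  atom 6: aromatic c, 2 neighbours → 1 H
  atom 7: aromatic c, 2 neighbours → 1 H
  atom 8: aromatic c, 3 neighbours → 0 H
  atom 9: C, bond orders sum to 1 (valence 4) → 3 H
  atom 10: aromatic c, 3 neighbours → 0 H
  atom 11: aromatic c, 2 neighbours → 1 H
  atom 12: Cl (halogen, monovalent) → 0 H
Totals → C:8, H:6, Cl:1, F:3.

C8H6ClF3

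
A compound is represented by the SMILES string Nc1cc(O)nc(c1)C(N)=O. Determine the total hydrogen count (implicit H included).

Walk through each heavy atom and fill implicit hydrogens from standard valence (C 4, N 3, O 2, S 2, halogen 1); for lowercase aromatic atoms, an aromatic c carries 1 H when it has two neighbours and 0 H with three, and aromatic n carries 0 H:
  atom 1: N, bond orders sum to 1 (valence 3) → 2 H
  atom 2: aromatic c, 3 neighbours → 0 H
  atom 3: aromatic c, 2 neighbours → 1 H
  atom 4: aromatic c, 3 neighbours → 0 H
  atom 5: O, bond orders sum to 1 (valence 2) → 1 H
  atom 6: aromatic n, 2 neighbours → 0 H
  atom 7: aromatic c, 3 neighbours → 0 H
  atom 8: aromatic c, 2 neighbours → 1 H
  atom 9: C, bond orders sum to 4 (valence 4) → 0 H
  atom 10: N, bond orders sum to 1 (valence 3) → 2 H
  atom 11: O, bond orders sum to 2 (valence 2) → 0 H
Total hydrogens: 7.

7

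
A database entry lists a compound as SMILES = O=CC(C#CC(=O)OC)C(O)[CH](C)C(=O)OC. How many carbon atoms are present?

Count every carbon token in the SMILES (each C, including those in ring-closure positions and inside branches).
Carbon count: 11.

11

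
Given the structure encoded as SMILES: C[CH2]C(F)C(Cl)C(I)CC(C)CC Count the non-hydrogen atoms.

13

Every atom symbol written in the SMILES (organic subset) is one heavy atom; implicit H are not written.
Heavy atoms by element → C:10, Cl:1, F:1, I:1.
Total: 13.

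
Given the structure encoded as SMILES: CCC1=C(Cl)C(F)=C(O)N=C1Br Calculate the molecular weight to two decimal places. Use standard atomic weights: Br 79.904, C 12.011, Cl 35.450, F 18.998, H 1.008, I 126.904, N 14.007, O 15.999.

First, the molecular formula is C7H6BrClFNO (counting implicit H from valence).
  Br: 1 × 79.904 = 79.904
  C: 7 × 12.011 = 84.077
  Cl: 1 × 35.450 = 35.450
  F: 1 × 18.998 = 18.998
  H: 6 × 1.008 = 6.048
  N: 1 × 14.007 = 14.007
  O: 1 × 15.999 = 15.999
Sum: 1×79.904 + 7×12.011 + 1×35.450 + 1×18.998 + 6×1.008 + 1×14.007 + 1×15.999 = 254.483 → 254.48 g/mol.

254.48 g/mol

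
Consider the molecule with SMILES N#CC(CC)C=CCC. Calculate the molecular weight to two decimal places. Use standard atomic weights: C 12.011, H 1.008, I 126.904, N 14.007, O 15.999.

123.20 g/mol

First, the molecular formula is C8H13N (counting implicit H from valence).
  C: 8 × 12.011 = 96.088
  H: 13 × 1.008 = 13.104
  N: 1 × 14.007 = 14.007
Sum: 8×12.011 + 13×1.008 + 1×14.007 = 123.199 → 123.20 g/mol.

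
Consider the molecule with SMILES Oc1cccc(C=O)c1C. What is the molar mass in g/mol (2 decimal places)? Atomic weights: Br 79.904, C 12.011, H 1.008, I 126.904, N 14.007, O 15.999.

First, the molecular formula is C8H8O2 (counting implicit H from valence).
  C: 8 × 12.011 = 96.088
  H: 8 × 1.008 = 8.064
  O: 2 × 15.999 = 31.998
Sum: 8×12.011 + 8×1.008 + 2×15.999 = 136.150 → 136.15 g/mol.

136.15 g/mol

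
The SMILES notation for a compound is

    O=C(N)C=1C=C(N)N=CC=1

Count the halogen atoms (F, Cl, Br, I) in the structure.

Scan the SMILES for the halogen motif — none present.
Groups that are present: 1 amide, 1 primary amine.

0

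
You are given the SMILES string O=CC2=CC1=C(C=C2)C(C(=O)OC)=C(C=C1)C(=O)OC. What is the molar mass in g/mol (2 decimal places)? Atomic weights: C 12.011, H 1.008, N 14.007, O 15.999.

First, the molecular formula is C15H12O5 (counting implicit H from valence).
  C: 15 × 12.011 = 180.165
  H: 12 × 1.008 = 12.096
  O: 5 × 15.999 = 79.995
Sum: 15×12.011 + 12×1.008 + 5×15.999 = 272.256 → 272.26 g/mol.

272.26 g/mol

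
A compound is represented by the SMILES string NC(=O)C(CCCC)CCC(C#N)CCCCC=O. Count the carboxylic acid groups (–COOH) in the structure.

Scan the SMILES for the carboxylic acid motif — none present.
Groups that are present: 1 aldehyde, 1 amide, 1 nitrile.

0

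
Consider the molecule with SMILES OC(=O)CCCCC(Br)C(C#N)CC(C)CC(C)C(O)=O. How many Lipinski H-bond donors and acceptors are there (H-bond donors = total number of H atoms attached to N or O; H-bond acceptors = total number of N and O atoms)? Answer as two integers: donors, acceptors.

Donors: find every N or O and count the H atoms it carries.
  atom 1 (O): bond orders sum to 1 → 1 H
  atom 3 (O): bond orders sum to 2 → 0 H
  atom 12 (N): bond orders sum to 3 → 0 H
  atom 20 (O): bond orders sum to 1 → 1 H
  atom 21 (O): bond orders sum to 2 → 0 H
Lipinski HBD = 2.
Acceptors: N atoms = 1, O atoms = 4 → HBA = 5.

2, 5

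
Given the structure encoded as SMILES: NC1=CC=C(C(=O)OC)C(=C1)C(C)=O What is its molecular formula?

C10H11NO3

Walk through each heavy atom and fill implicit hydrogens from standard valence (C 4, N 3, O 2, S 2, halogen 1):
  atom 1: N, bond orders sum to 1 (valence 3) → 2 H
  atom 2: C, bond orders sum to 4 (valence 4) → 0 H
  atom 3: C, bond orders sum to 3 (valence 4) → 1 H
  atom 4: C, bond orders sum to 3 (valence 4) → 1 H
  atom 5: C, bond orders sum to 4 (valence 4) → 0 H
  atom 6: C, bond orders sum to 4 (valence 4) → 0 H
  atom 7: O, bond orders sum to 2 (valence 2) → 0 H
  atom 8: O, bond orders sum to 2 (valence 2) → 0 H
  atom 9: C, bond orders sum to 1 (valence 4) → 3 H
  atom 10: C, bond orders sum to 4 (valence 4) → 0 H
  atom 11: C, bond orders sum to 3 (valence 4) → 1 H
  atom 12: C, bond orders sum to 4 (valence 4) → 0 H
  atom 13: C, bond orders sum to 1 (valence 4) → 3 H
  atom 14: O, bond orders sum to 2 (valence 2) → 0 H
Totals → C:10, H:11, N:1, O:3.
In Hill order: C10H11NO3.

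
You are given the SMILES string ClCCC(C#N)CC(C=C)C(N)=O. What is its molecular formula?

C9H13ClN2O

Walk through each heavy atom and fill implicit hydrogens from standard valence (C 4, N 3, O 2, S 2, halogen 1):
  atom 1: Cl (halogen, monovalent) → 0 H
  atom 2: C, bond orders sum to 2 (valence 4) → 2 H
  atom 3: C, bond orders sum to 2 (valence 4) → 2 H
  atom 4: C, bond orders sum to 3 (valence 4) → 1 H
  atom 5: C, bond orders sum to 4 (valence 4) → 0 H
  atom 6: N, bond orders sum to 3 (valence 3) → 0 H
  atom 7: C, bond orders sum to 2 (valence 4) → 2 H
  atom 8: C, bond orders sum to 3 (valence 4) → 1 H
  atom 9: C, bond orders sum to 3 (valence 4) → 1 H
  atom 10: C, bond orders sum to 2 (valence 4) → 2 H
  atom 11: C, bond orders sum to 4 (valence 4) → 0 H
  atom 12: N, bond orders sum to 1 (valence 3) → 2 H
  atom 13: O, bond orders sum to 2 (valence 2) → 0 H
Totals → C:9, H:13, Cl:1, N:2, O:1.
In Hill order: C9H13ClN2O.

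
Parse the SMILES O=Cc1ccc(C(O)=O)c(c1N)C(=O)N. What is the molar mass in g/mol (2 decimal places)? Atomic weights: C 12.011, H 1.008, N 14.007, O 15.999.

208.17 g/mol

First, the molecular formula is C9H8N2O4 (counting implicit H from valence).
  C: 9 × 12.011 = 108.099
  H: 8 × 1.008 = 8.064
  N: 2 × 14.007 = 28.014
  O: 4 × 15.999 = 63.996
Sum: 9×12.011 + 8×1.008 + 2×14.007 + 4×15.999 = 208.173 → 208.17 g/mol.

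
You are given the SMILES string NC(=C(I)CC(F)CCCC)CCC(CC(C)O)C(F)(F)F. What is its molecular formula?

Walk through each heavy atom and fill implicit hydrogens from standard valence (C 4, N 3, O 2, S 2, halogen 1):
  atom 1: N, bond orders sum to 1 (valence 3) → 2 H
  atom 2: C, bond orders sum to 4 (valence 4) → 0 H
  atom 3: C, bond orders sum to 4 (valence 4) → 0 H
  atom 4: I (halogen, monovalent) → 0 H
  atom 5: C, bond orders sum to 2 (valence 4) → 2 H
  atom 6: C, bond orders sum to 3 (valence 4) → 1 H
  atom 7: F (halogen, monovalent) → 0 H
  atom 8: C, bond orders sum to 2 (valence 4) → 2 H
  atom 9: C, bond orders sum to 2 (valence 4) → 2 H
  atom 10: C, bond orders sum to 2 (valence 4) → 2 H
  atom 11: C, bond orders sum to 1 (valence 4) → 3 H
  atom 12: C, bond orders sum to 2 (valence 4) → 2 H
  atom 13: C, bond orders sum to 2 (valence 4) → 2 H
  atom 14: C, bond orders sum to 3 (valence 4) → 1 H
  atom 15: C, bond orders sum to 2 (valence 4) → 2 H
  atom 16: C, bond orders sum to 3 (valence 4) → 1 H
  atom 17: C, bond orders sum to 1 (valence 4) → 3 H
  atom 18: O, bond orders sum to 1 (valence 2) → 1 H
  atom 19: C, bond orders sum to 4 (valence 4) → 0 H
  atom 20: F (halogen, monovalent) → 0 H
  atom 21: F (halogen, monovalent) → 0 H
  atom 22: F (halogen, monovalent) → 0 H
Totals → C:15, H:26, F:4, I:1, N:1, O:1.

C15H26F4INO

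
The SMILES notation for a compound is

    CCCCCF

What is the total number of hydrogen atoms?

11

Walk through each heavy atom and fill implicit hydrogens from standard valence (C 4, N 3, O 2, S 2, halogen 1):
  atom 1: C, bond orders sum to 1 (valence 4) → 3 H
  atom 2: C, bond orders sum to 2 (valence 4) → 2 H
  atom 3: C, bond orders sum to 2 (valence 4) → 2 H
  atom 4: C, bond orders sum to 2 (valence 4) → 2 H
  atom 5: C, bond orders sum to 2 (valence 4) → 2 H
  atom 6: F (halogen, monovalent) → 0 H
Total hydrogens: 11.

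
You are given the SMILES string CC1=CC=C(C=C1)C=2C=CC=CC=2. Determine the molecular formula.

C13H12

Walk through each heavy atom and fill implicit hydrogens from standard valence (C 4, N 3, O 2, S 2, halogen 1):
  atom 1: C, bond orders sum to 1 (valence 4) → 3 H
  atom 2: C, bond orders sum to 4 (valence 4) → 0 H
  atom 3: C, bond orders sum to 3 (valence 4) → 1 H
  atom 4: C, bond orders sum to 3 (valence 4) → 1 H
  atom 5: C, bond orders sum to 4 (valence 4) → 0 H
  atom 6: C, bond orders sum to 3 (valence 4) → 1 H
  atom 7: C, bond orders sum to 3 (valence 4) → 1 H
  atom 8: C, bond orders sum to 4 (valence 4) → 0 H
  atom 9: C, bond orders sum to 3 (valence 4) → 1 H
  atom 10: C, bond orders sum to 3 (valence 4) → 1 H
  atom 11: C, bond orders sum to 3 (valence 4) → 1 H
  atom 12: C, bond orders sum to 3 (valence 4) → 1 H
  atom 13: C, bond orders sum to 3 (valence 4) → 1 H
Totals → C:13, H:12.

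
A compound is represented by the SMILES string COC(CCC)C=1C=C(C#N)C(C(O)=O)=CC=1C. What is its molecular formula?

C14H17NO3

Walk through each heavy atom and fill implicit hydrogens from standard valence (C 4, N 3, O 2, S 2, halogen 1):
  atom 1: C, bond orders sum to 1 (valence 4) → 3 H
  atom 2: O, bond orders sum to 2 (valence 2) → 0 H
  atom 3: C, bond orders sum to 3 (valence 4) → 1 H
  atom 4: C, bond orders sum to 2 (valence 4) → 2 H
  atom 5: C, bond orders sum to 2 (valence 4) → 2 H
  atom 6: C, bond orders sum to 1 (valence 4) → 3 H
  atom 7: C, bond orders sum to 4 (valence 4) → 0 H
  atom 8: C, bond orders sum to 3 (valence 4) → 1 H
  atom 9: C, bond orders sum to 4 (valence 4) → 0 H
  atom 10: C, bond orders sum to 4 (valence 4) → 0 H
  atom 11: N, bond orders sum to 3 (valence 3) → 0 H
  atom 12: C, bond orders sum to 4 (valence 4) → 0 H
  atom 13: C, bond orders sum to 4 (valence 4) → 0 H
  atom 14: O, bond orders sum to 1 (valence 2) → 1 H
  atom 15: O, bond orders sum to 2 (valence 2) → 0 H
  atom 16: C, bond orders sum to 3 (valence 4) → 1 H
  atom 17: C, bond orders sum to 4 (valence 4) → 0 H
  atom 18: C, bond orders sum to 1 (valence 4) → 3 H
Totals → C:14, H:17, N:1, O:3.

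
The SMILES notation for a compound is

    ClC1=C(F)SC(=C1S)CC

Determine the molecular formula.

C6H6ClFS2

Walk through each heavy atom and fill implicit hydrogens from standard valence (C 4, N 3, O 2, S 2, halogen 1):
  atom 1: Cl (halogen, monovalent) → 0 H
  atom 2: C, bond orders sum to 4 (valence 4) → 0 H
  atom 3: C, bond orders sum to 4 (valence 4) → 0 H
  atom 4: F (halogen, monovalent) → 0 H
  atom 5: S, bond orders sum to 2 (valence 2) → 0 H
  atom 6: C, bond orders sum to 4 (valence 4) → 0 H
  atom 7: C, bond orders sum to 4 (valence 4) → 0 H
  atom 8: S, bond orders sum to 1 (valence 2) → 1 H
  atom 9: C, bond orders sum to 2 (valence 4) → 2 H
  atom 10: C, bond orders sum to 1 (valence 4) → 3 H
Totals → C:6, H:6, Cl:1, F:1, S:2.
In Hill order: C6H6ClFS2.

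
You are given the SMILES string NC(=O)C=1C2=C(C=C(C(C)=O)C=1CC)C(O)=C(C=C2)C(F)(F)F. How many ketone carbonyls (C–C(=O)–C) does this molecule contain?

1

The ketone motif appears at heavy-atom position 9 in the SMILES.
Other groups present: 1 amide, 1 hydroxyl.
Ketone count: 1.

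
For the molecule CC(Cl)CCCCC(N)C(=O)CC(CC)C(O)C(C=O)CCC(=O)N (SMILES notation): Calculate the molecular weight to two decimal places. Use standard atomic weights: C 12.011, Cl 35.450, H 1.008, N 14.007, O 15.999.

First, the molecular formula is C18H33ClN2O4 (counting implicit H from valence).
  C: 18 × 12.011 = 216.198
  Cl: 1 × 35.450 = 35.450
  H: 33 × 1.008 = 33.264
  N: 2 × 14.007 = 28.014
  O: 4 × 15.999 = 63.996
Sum: 18×12.011 + 1×35.450 + 33×1.008 + 2×14.007 + 4×15.999 = 376.922 → 376.92 g/mol.

376.92 g/mol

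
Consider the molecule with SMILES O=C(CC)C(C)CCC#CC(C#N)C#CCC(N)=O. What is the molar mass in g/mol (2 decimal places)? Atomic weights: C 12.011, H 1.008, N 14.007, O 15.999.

First, the molecular formula is C15H18N2O2 (counting implicit H from valence).
  C: 15 × 12.011 = 180.165
  H: 18 × 1.008 = 18.144
  N: 2 × 14.007 = 28.014
  O: 2 × 15.999 = 31.998
Sum: 15×12.011 + 18×1.008 + 2×14.007 + 2×15.999 = 258.321 → 258.32 g/mol.

258.32 g/mol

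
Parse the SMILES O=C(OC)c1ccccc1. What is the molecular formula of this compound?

C8H8O2

Walk through each heavy atom and fill implicit hydrogens from standard valence (C 4, N 3, O 2, S 2, halogen 1); for lowercase aromatic atoms, an aromatic c carries 1 H when it has two neighbours and 0 H with three, and aromatic n carries 0 H:
  atom 1: O, bond orders sum to 2 (valence 2) → 0 H
  atom 2: C, bond orders sum to 4 (valence 4) → 0 H
  atom 3: O, bond orders sum to 2 (valence 2) → 0 H
  atom 4: C, bond orders sum to 1 (valence 4) → 3 H
  atom 5: aromatic c, 3 neighbours → 0 H
  atom 6: aromatic c, 2 neighbours → 1 H
  atom 7: aromatic c, 2 neighbours → 1 H
  atom 8: aromatic c, 2 neighbours → 1 H
  atom 9: aromatic c, 2 neighbours → 1 H
  atom 10: aromatic c, 2 neighbours → 1 H
Totals → C:8, H:8, O:2.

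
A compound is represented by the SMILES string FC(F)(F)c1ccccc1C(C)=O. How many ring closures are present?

In SMILES, each pair of matching ring-closure digits denotes one ring-closing bond; the number of such bonds equals the number of independent rings.
Ring-closure bonds here: 1.

1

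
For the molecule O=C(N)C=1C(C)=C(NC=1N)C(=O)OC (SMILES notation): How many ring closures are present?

In SMILES, each pair of matching ring-closure digits denotes one ring-closing bond; the number of such bonds equals the number of independent rings.
Ring-closure bonds here: 1.

1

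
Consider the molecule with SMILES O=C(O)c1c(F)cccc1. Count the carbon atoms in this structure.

Count every carbon token in the SMILES (each C, including those in ring-closure positions and inside branches).
Carbon count: 7.

7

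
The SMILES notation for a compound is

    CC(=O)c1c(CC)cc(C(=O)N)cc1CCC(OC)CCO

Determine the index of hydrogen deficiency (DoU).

6

Molecular formula: C17H25NO4.
DoU = (2C + 2 + N − H − X) / 2, where X is the halogen count and O/S are ignored.
    = (2·17 + 2 + 1 − 25 − 0) / 2 = 12 / 2 = 6.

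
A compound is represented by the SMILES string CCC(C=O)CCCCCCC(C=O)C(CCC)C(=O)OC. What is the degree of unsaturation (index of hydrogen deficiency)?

Molecular formula: C18H32O4.
DoU = (2C + 2 + N − H − X) / 2, where X is the halogen count and O/S are ignored.
    = (2·18 + 2 + 0 − 32 − 0) / 2 = 6 / 2 = 3.

3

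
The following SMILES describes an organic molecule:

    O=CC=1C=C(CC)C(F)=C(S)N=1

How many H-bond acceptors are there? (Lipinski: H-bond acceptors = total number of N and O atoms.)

N atoms: 1; O atoms: 1.
Lipinski HBA = 1 + 1 = 2.

2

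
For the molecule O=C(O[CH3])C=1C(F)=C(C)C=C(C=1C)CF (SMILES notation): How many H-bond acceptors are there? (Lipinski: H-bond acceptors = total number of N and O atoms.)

N atoms: 0; O atoms: 2.
Lipinski HBA = 0 + 2 = 2.

2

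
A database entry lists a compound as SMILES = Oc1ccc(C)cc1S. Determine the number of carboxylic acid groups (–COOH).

0

Scan the SMILES for the carboxylic acid motif — none present.
Groups that are present: 1 hydroxyl, 1 thiol.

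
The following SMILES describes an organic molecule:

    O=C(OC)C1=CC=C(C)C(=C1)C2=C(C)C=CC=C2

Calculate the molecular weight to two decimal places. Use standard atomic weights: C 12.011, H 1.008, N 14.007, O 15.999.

240.30 g/mol

First, the molecular formula is C16H16O2 (counting implicit H from valence).
  C: 16 × 12.011 = 192.176
  H: 16 × 1.008 = 16.128
  O: 2 × 15.999 = 31.998
Sum: 16×12.011 + 16×1.008 + 2×15.999 = 240.302 → 240.30 g/mol.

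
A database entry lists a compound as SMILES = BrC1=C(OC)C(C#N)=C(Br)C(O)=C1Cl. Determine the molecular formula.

Walk through each heavy atom and fill implicit hydrogens from standard valence (C 4, N 3, O 2, S 2, halogen 1):
  atom 1: Br (halogen, monovalent) → 0 H
  atom 2: C, bond orders sum to 4 (valence 4) → 0 H
  atom 3: C, bond orders sum to 4 (valence 4) → 0 H
  atom 4: O, bond orders sum to 2 (valence 2) → 0 H
  atom 5: C, bond orders sum to 1 (valence 4) → 3 H
  atom 6: C, bond orders sum to 4 (valence 4) → 0 H
  atom 7: C, bond orders sum to 4 (valence 4) → 0 H
  atom 8: N, bond orders sum to 3 (valence 3) → 0 H
  atom 9: C, bond orders sum to 4 (valence 4) → 0 H
  atom 10: Br (halogen, monovalent) → 0 H
  atom 11: C, bond orders sum to 4 (valence 4) → 0 H
  atom 12: O, bond orders sum to 1 (valence 2) → 1 H
  atom 13: C, bond orders sum to 4 (valence 4) → 0 H
  atom 14: Cl (halogen, monovalent) → 0 H
Totals → C:8, H:4, Br:2, Cl:1, N:1, O:2.

C8H4Br2ClNO2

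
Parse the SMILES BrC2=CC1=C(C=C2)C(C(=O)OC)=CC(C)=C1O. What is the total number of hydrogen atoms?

Walk through each heavy atom and fill implicit hydrogens from standard valence (C 4, N 3, O 2, S 2, halogen 1):
  atom 1: Br (halogen, monovalent) → 0 H
  atom 2: C, bond orders sum to 4 (valence 4) → 0 H
  atom 3: C, bond orders sum to 3 (valence 4) → 1 H
  atom 4: C, bond orders sum to 4 (valence 4) → 0 H
  atom 5: C, bond orders sum to 4 (valence 4) → 0 H
  atom 6: C, bond orders sum to 3 (valence 4) → 1 H
  atom 7: C, bond orders sum to 3 (valence 4) → 1 H
  atom 8: C, bond orders sum to 4 (valence 4) → 0 H
  atom 9: C, bond orders sum to 4 (valence 4) → 0 H
  atom 10: O, bond orders sum to 2 (valence 2) → 0 H
  atom 11: O, bond orders sum to 2 (valence 2) → 0 H
  atom 12: C, bond orders sum to 1 (valence 4) → 3 H
  atom 13: C, bond orders sum to 3 (valence 4) → 1 H
  atom 14: C, bond orders sum to 4 (valence 4) → 0 H
  atom 15: C, bond orders sum to 1 (valence 4) → 3 H
  atom 16: C, bond orders sum to 4 (valence 4) → 0 H
  atom 17: O, bond orders sum to 1 (valence 2) → 1 H
Total hydrogens: 11.

11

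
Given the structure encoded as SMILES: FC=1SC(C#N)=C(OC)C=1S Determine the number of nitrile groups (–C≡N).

The nitrile motif appears at heavy-atom position 5 in the SMILES.
Other groups present: 1 ether, 1 thiol.
Nitrile count: 1.

1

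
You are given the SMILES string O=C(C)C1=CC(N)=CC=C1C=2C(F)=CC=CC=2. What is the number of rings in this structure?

In SMILES, each pair of matching ring-closure digits denotes one ring-closing bond; the number of such bonds equals the number of independent rings.
Ring-closure bonds here: 2.

2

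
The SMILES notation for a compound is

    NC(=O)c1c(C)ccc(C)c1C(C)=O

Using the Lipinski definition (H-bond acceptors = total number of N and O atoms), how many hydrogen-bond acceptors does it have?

N atoms: 1; O atoms: 2.
Lipinski HBA = 1 + 2 = 3.

3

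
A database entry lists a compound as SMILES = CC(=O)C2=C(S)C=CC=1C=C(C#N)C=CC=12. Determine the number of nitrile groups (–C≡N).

1

The nitrile motif appears at heavy-atom position 12 in the SMILES.
Other groups present: 1 ketone, 1 thiol.
Nitrile count: 1.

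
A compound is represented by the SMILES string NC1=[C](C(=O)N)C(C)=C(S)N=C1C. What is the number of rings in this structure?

1

In SMILES, each pair of matching ring-closure digits denotes one ring-closing bond; the number of such bonds equals the number of independent rings.
Ring-closure bonds here: 1.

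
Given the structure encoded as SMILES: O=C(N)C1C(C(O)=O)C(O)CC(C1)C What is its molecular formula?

C9H15NO4

Walk through each heavy atom and fill implicit hydrogens from standard valence (C 4, N 3, O 2, S 2, halogen 1):
  atom 1: O, bond orders sum to 2 (valence 2) → 0 H
  atom 2: C, bond orders sum to 4 (valence 4) → 0 H
  atom 3: N, bond orders sum to 1 (valence 3) → 2 H
  atom 4: C, bond orders sum to 3 (valence 4) → 1 H
  atom 5: C, bond orders sum to 3 (valence 4) → 1 H
  atom 6: C, bond orders sum to 4 (valence 4) → 0 H
  atom 7: O, bond orders sum to 1 (valence 2) → 1 H
  atom 8: O, bond orders sum to 2 (valence 2) → 0 H
  atom 9: C, bond orders sum to 3 (valence 4) → 1 H
  atom 10: O, bond orders sum to 1 (valence 2) → 1 H
  atom 11: C, bond orders sum to 2 (valence 4) → 2 H
  atom 12: C, bond orders sum to 3 (valence 4) → 1 H
  atom 13: C, bond orders sum to 2 (valence 4) → 2 H
  atom 14: C, bond orders sum to 1 (valence 4) → 3 H
Totals → C:9, H:15, N:1, O:4.
In Hill order: C9H15NO4.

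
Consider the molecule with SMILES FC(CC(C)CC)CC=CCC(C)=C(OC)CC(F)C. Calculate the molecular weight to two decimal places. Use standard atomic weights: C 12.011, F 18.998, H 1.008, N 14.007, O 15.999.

288.42 g/mol

First, the molecular formula is C17H30F2O (counting implicit H from valence).
  C: 17 × 12.011 = 204.187
  F: 2 × 18.998 = 37.996
  H: 30 × 1.008 = 30.240
  O: 1 × 15.999 = 15.999
Sum: 17×12.011 + 2×18.998 + 30×1.008 + 1×15.999 = 288.422 → 288.42 g/mol.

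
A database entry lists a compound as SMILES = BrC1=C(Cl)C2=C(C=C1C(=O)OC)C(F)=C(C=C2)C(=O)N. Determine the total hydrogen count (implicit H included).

8

Walk through each heavy atom and fill implicit hydrogens from standard valence (C 4, N 3, O 2, S 2, halogen 1):
  atom 1: Br (halogen, monovalent) → 0 H
  atom 2: C, bond orders sum to 4 (valence 4) → 0 H
  atom 3: C, bond orders sum to 4 (valence 4) → 0 H
  atom 4: Cl (halogen, monovalent) → 0 H
  atom 5: C, bond orders sum to 4 (valence 4) → 0 H
  atom 6: C, bond orders sum to 4 (valence 4) → 0 H
  atom 7: C, bond orders sum to 3 (valence 4) → 1 H
  atom 8: C, bond orders sum to 4 (valence 4) → 0 H
  atom 9: C, bond orders sum to 4 (valence 4) → 0 H
  atom 10: O, bond orders sum to 2 (valence 2) → 0 H
  atom 11: O, bond orders sum to 2 (valence 2) → 0 H
  atom 12: C, bond orders sum to 1 (valence 4) → 3 H
  atom 13: C, bond orders sum to 4 (valence 4) → 0 H
  atom 14: F (halogen, monovalent) → 0 H
  atom 15: C, bond orders sum to 4 (valence 4) → 0 H
  atom 16: C, bond orders sum to 3 (valence 4) → 1 H
  atom 17: C, bond orders sum to 3 (valence 4) → 1 H
  atom 18: C, bond orders sum to 4 (valence 4) → 0 H
  atom 19: O, bond orders sum to 2 (valence 2) → 0 H
  atom 20: N, bond orders sum to 1 (valence 3) → 2 H
Total hydrogens: 8.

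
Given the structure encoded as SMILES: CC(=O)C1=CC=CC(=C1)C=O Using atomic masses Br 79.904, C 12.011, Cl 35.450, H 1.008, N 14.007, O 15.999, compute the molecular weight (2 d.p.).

First, the molecular formula is C9H8O2 (counting implicit H from valence).
  C: 9 × 12.011 = 108.099
  H: 8 × 1.008 = 8.064
  O: 2 × 15.999 = 31.998
Sum: 9×12.011 + 8×1.008 + 2×15.999 = 148.161 → 148.16 g/mol.

148.16 g/mol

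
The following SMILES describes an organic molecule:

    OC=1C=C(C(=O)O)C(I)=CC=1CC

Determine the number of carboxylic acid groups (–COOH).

1

The carboxylic acid motif appears at heavy-atom position 5 in the SMILES.
Other groups present: 1 hydroxyl.
Carboxylic acid count: 1.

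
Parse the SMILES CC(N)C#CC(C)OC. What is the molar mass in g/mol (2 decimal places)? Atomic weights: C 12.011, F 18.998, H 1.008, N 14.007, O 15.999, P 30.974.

First, the molecular formula is C7H13NO (counting implicit H from valence).
  C: 7 × 12.011 = 84.077
  H: 13 × 1.008 = 13.104
  N: 1 × 14.007 = 14.007
  O: 1 × 15.999 = 15.999
Sum: 7×12.011 + 13×1.008 + 1×14.007 + 1×15.999 = 127.187 → 127.19 g/mol.

127.19 g/mol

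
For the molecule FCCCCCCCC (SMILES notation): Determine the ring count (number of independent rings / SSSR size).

In SMILES, each pair of matching ring-closure digits denotes one ring-closing bond; the number of such bonds equals the number of independent rings.
Ring-closure bonds here: 0.

0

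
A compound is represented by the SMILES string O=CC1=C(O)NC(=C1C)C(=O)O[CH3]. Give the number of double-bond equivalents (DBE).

Degree of unsaturation = (number of rings) + (number of π bonds).
Ring closures in the SMILES: 1.
π bonds: 4 double bonds (each 1 DoU) → 4 DoU from unsaturation.
Total DoU = 1 + 4 = 5.

5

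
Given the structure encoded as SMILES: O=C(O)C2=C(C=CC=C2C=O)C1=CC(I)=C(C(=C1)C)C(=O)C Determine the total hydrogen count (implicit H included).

13

Walk through each heavy atom and fill implicit hydrogens from standard valence (C 4, N 3, O 2, S 2, halogen 1):
  atom 1: O, bond orders sum to 2 (valence 2) → 0 H
  atom 2: C, bond orders sum to 4 (valence 4) → 0 H
  atom 3: O, bond orders sum to 1 (valence 2) → 1 H
  atom 4: C, bond orders sum to 4 (valence 4) → 0 H
  atom 5: C, bond orders sum to 4 (valence 4) → 0 H
  atom 6: C, bond orders sum to 3 (valence 4) → 1 H
  atom 7: C, bond orders sum to 3 (valence 4) → 1 H
  atom 8: C, bond orders sum to 3 (valence 4) → 1 H
  atom 9: C, bond orders sum to 4 (valence 4) → 0 H
  atom 10: C, bond orders sum to 3 (valence 4) → 1 H
  atom 11: O, bond orders sum to 2 (valence 2) → 0 H
  atom 12: C, bond orders sum to 4 (valence 4) → 0 H
  atom 13: C, bond orders sum to 3 (valence 4) → 1 H
  atom 14: C, bond orders sum to 4 (valence 4) → 0 H
  atom 15: I (halogen, monovalent) → 0 H
  atom 16: C, bond orders sum to 4 (valence 4) → 0 H
  atom 17: C, bond orders sum to 4 (valence 4) → 0 H
  atom 18: C, bond orders sum to 3 (valence 4) → 1 H
  atom 19: C, bond orders sum to 1 (valence 4) → 3 H
  atom 20: C, bond orders sum to 4 (valence 4) → 0 H
  atom 21: O, bond orders sum to 2 (valence 2) → 0 H
  atom 22: C, bond orders sum to 1 (valence 4) → 3 H
Total hydrogens: 13.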